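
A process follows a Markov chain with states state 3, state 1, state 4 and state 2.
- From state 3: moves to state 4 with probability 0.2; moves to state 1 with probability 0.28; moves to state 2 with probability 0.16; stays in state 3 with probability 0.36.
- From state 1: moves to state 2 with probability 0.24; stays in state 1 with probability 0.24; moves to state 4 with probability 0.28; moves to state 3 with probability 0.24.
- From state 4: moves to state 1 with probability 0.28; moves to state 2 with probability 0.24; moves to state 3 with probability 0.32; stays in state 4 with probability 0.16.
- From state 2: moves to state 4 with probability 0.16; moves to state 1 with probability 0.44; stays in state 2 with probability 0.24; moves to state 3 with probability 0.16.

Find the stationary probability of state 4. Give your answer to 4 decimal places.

Let the stationary distribution be π with π = πP and π_1 + π_2 + π_3 + π_4 = 1.
π_1 = 0.36·π_1 + 0.24·π_2 + 0.32·π_3 + 0.16·π_4
π_2 = 0.28·π_1 + 0.24·π_2 + 0.28·π_3 + 0.44·π_4
π_3 = 0.2·π_1 + 0.28·π_2 + 0.16·π_3 + 0.16·π_4
Solving with the normalization constraint gives π = (0.2717, 0.3028, 0.2072, 0.2183).
So the stationary probability of state 4 is 0.2072.

0.2072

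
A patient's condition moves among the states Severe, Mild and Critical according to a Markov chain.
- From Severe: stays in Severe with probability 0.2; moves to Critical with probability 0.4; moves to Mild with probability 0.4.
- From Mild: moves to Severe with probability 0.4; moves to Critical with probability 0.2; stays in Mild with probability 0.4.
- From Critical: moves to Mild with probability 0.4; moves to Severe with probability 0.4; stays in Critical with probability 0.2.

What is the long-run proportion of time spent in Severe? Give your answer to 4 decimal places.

Let the stationary distribution be π with π = πP and π_1 + π_2 + π_3 = 1.
π_1 = 0.2·π_1 + 0.4·π_2 + 0.4·π_3
π_2 = 0.4·π_1 + 0.4·π_2 + 0.4·π_3
Solving with the normalization constraint gives π = (0.3333, 0.4000, 0.2667).
So the stationary probability of Severe is 0.3333.

0.3333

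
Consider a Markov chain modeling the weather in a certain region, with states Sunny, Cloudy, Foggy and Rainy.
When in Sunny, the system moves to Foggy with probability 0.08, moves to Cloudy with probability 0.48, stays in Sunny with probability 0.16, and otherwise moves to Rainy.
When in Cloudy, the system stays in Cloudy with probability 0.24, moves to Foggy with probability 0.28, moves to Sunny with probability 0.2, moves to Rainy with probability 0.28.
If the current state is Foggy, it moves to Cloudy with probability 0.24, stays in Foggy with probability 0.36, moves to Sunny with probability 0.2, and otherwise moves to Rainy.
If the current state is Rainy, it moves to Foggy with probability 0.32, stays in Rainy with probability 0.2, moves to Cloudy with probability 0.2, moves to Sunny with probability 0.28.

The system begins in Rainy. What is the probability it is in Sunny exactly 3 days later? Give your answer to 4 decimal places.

0.2109

Propagate the distribution vector 3 days from Rainy.
After 0 days: (0.0000, 0.0000, 0.0000, 1.0000)
After 1 day: (0.2800, 0.2000, 0.3200, 0.2000)
After 2 days: (0.2048, 0.2992, 0.2576, 0.2384)
After 3 days: (0.2109, 0.2796, 0.2692, 0.2403)
P(in Sunny after 3 days) = 0.2109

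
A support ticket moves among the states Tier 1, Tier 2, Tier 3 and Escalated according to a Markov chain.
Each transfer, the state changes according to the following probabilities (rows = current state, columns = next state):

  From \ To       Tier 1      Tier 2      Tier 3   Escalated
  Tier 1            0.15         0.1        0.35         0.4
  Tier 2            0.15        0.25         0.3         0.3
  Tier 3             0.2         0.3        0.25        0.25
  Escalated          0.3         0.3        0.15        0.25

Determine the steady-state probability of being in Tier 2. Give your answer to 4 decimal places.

Let the stationary distribution be π with π = πP and π_1 + π_2 + π_3 + π_4 = 1.
π_1 = 0.15·π_1 + 0.15·π_2 + 0.2·π_3 + 0.3·π_4
π_2 = 0.1·π_1 + 0.25·π_2 + 0.3·π_3 + 0.3·π_4
π_3 = 0.35·π_1 + 0.3·π_2 + 0.25·π_3 + 0.15·π_4
Solving with the normalization constraint gives π = (0.2067, 0.2463, 0.2537, 0.2933).
So the stationary probability of Tier 2 is 0.2463.

0.2463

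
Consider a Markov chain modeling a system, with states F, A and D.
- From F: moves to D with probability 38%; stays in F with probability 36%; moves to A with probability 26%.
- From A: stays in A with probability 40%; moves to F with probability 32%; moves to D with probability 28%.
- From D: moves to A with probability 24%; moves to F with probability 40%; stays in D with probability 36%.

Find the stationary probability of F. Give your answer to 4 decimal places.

0.3620

Let the stationary distribution be π with π = πP and π_1 + π_2 + π_3 = 1.
π_1 = 0.36·π_1 + 0.32·π_2 + 0.4·π_3
π_2 = 0.26·π_1 + 0.4·π_2 + 0.24·π_3
Solving with the normalization constraint gives π = (0.3620, 0.2943, 0.3437).
So the stationary probability of F is 0.3620.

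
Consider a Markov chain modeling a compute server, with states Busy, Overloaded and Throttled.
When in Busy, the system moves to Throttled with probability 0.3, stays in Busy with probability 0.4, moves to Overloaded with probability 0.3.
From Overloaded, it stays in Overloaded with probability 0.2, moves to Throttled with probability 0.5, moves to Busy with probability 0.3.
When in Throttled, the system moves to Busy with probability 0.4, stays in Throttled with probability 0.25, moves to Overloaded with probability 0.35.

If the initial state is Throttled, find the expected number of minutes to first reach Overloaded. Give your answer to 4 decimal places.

Let t(s) be the expected number of minutes to first reach Overloaded from state s, with t(Overloaded) = 0. Conditioning on the first minute:
t(Busy) = 1 + 0.4·t(Busy) + 0.3·t(Throttled)
t(Throttled) = 1 + 0.4·t(Busy) + 0.25·t(Throttled)
Solving: t(Busy) = 3.1818, t(Throttled) = 3.0303.
Expected minutes from Throttled to Overloaded: 3.0303.

3.0303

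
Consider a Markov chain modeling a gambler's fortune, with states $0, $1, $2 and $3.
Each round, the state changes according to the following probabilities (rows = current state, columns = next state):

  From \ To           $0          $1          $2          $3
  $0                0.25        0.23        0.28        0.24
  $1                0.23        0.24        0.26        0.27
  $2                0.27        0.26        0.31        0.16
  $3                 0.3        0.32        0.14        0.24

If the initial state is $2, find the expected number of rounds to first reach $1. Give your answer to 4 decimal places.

Let t(s) be the expected number of rounds to first reach $1 from state s, with t($1) = 0. Conditioning on the first round:
t($0) = 1 + 0.25·t($0) + 0.28·t($2) + 0.24·t($3)
t($2) = 1 + 0.27·t($0) + 0.31·t($2) + 0.16·t($3)
t($3) = 1 + 0.3·t($0) + 0.14·t($2) + 0.24·t($3)
Solving: t($0) = 3.8841, t($2) = 3.7917, t($3) = 3.5475.
Expected rounds from $2 to $1: 3.7917.

3.7917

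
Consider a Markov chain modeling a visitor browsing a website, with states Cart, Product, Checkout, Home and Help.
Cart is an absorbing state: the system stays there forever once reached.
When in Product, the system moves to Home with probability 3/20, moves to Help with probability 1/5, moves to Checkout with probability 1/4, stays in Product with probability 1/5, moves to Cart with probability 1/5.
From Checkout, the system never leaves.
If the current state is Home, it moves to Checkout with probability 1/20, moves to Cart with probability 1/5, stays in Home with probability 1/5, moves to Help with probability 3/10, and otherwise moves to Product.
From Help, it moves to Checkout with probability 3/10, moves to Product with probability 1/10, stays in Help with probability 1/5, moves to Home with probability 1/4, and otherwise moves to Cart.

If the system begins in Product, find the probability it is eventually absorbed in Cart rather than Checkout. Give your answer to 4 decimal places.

0.4569

Let h(s) be the probability of absorption at Cart starting from transient state s. Then h(Cart) = 1 and h(Checkout) = 0. By first-step analysis:
h(Product) = 0.2·1 + 0.2·h(Product) + 0.25·0 + 0.15·h(Home) + 0.2·h(Help)
h(Home) = 0.2·1 + 0.25·h(Product) + 0.05·0 + 0.2·h(Home) + 0.3·h(Help)
h(Help) = 0.15·1 + 0.1·h(Product) + 0.3·0 + 0.25·h(Home) + 0.2·h(Help)
Solving: h(Product) = 0.4569, h(Home) = 0.5488, h(Help) = 0.4161.
Starting from Product, the probability is 0.4569.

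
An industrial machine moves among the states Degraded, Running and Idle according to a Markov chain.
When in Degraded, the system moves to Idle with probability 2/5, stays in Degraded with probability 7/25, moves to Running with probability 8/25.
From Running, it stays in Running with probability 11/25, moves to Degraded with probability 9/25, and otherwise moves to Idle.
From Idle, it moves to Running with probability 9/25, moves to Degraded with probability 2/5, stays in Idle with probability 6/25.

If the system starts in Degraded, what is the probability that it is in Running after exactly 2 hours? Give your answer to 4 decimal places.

Sum over the intermediate state after 1 hour:
P = P(Degraded→Degraded)·P(Degraded→Running) + P(Degraded→Running)·P(Running→Running) + P(Degraded→Idle)·P(Idle→Running)
  = 0.28×0.32 + 0.32×0.44 + 0.4×0.36
  = 0.0896 + 0.1408 + 0.1440 = 0.3744

0.3744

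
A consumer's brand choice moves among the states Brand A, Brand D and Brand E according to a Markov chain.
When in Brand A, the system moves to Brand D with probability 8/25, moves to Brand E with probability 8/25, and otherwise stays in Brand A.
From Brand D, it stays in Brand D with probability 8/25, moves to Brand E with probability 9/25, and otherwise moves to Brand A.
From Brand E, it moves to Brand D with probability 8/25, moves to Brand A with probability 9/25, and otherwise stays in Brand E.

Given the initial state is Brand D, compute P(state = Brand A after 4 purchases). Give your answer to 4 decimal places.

0.3472

Propagate the distribution vector 4 purchases from Brand D.
After 0 purchases: (0.0000, 1.0000, 0.0000)
After 1 purchase: (0.3200, 0.3200, 0.3600)
After 2 purchases: (0.3472, 0.3200, 0.3328)
After 3 purchases: (0.3472, 0.3200, 0.3328)
After 4 purchases: (0.3472, 0.3200, 0.3328)
P(in Brand A after 4 purchases) = 0.3472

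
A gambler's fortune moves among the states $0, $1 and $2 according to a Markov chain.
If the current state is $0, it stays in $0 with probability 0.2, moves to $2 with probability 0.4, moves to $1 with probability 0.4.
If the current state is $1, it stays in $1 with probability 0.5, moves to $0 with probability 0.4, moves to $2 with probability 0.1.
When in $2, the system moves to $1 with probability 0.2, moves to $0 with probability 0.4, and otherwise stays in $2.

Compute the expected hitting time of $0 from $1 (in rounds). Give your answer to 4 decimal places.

Let t(s) be the expected number of rounds to first reach $0 from state s, with t($0) = 0. Conditioning on the first round:
t($1) = 1 + 0.5·t($1) + 0.1·t($2)
t($2) = 1 + 0.2·t($1) + 0.4·t($2)
Solving: t($1) = 2.5000, t($2) = 2.5000.
Expected rounds from $1 to $0: 2.5000.

2.5000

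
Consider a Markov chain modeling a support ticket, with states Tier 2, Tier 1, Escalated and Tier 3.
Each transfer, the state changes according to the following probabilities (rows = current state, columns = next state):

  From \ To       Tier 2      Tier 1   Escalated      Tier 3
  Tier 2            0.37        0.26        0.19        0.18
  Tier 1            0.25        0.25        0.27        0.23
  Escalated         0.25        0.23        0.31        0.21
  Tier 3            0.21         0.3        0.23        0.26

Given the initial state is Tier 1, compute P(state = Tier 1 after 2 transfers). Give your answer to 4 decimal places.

Propagate the distribution vector 2 transfers from Tier 1.
After 0 transfers: (0.0000, 1.0000, 0.0000, 0.0000)
After 1 transfer: (0.2500, 0.2500, 0.2700, 0.2300)
After 2 transfers: (0.2708, 0.2586, 0.2516, 0.2190)
P(in Tier 1 after 2 transfers) = 0.2586

0.2586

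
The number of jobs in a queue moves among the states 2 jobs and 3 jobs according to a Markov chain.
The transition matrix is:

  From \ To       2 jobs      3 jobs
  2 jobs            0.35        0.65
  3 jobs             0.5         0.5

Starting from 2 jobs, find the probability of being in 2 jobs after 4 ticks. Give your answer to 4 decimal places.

Propagate the distribution vector 4 ticks from 2 jobs.
After 0 ticks: (1.0000, 0.0000)
After 1 tick: (0.3500, 0.6500)
After 2 ticks: (0.4475, 0.5525)
After 3 ticks: (0.4329, 0.5671)
After 4 ticks: (0.4351, 0.5649)
P(in 2 jobs after 4 ticks) = 0.4351

0.4351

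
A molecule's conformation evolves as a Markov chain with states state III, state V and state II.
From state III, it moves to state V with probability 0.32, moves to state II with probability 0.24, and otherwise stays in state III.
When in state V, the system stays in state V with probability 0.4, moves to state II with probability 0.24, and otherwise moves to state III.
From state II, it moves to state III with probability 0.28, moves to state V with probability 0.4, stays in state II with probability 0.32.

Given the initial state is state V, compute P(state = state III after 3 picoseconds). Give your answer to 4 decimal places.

0.3688

Propagate the distribution vector 3 picoseconds from state V.
After 0 picoseconds: (0.0000, 1.0000, 0.0000)
After 1 picosecond: (0.3600, 0.4000, 0.2400)
After 2 picoseconds: (0.3696, 0.3712, 0.2592)
After 3 picoseconds: (0.3688, 0.3704, 0.2607)
P(in state III after 3 picoseconds) = 0.3688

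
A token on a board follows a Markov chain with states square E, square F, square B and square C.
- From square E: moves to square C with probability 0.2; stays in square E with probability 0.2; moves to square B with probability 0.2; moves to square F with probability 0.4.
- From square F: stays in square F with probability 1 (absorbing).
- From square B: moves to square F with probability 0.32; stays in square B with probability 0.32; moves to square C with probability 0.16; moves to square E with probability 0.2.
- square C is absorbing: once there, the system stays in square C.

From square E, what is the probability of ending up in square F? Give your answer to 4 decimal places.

0.6667

Let h(s) be the probability of absorption at square F starting from transient state s. Then h(square F) = 1 and h(square C) = 0. By first-step analysis:
h(square E) = 0.2·h(square E) + 0.4·1 + 0.2·h(square B) + 0.2·0
h(square B) = 0.2·h(square E) + 0.32·1 + 0.32·h(square B) + 0.16·0
Solving: h(square E) = 0.6667, h(square B) = 0.6667.
Starting from square E, the probability is 0.6667.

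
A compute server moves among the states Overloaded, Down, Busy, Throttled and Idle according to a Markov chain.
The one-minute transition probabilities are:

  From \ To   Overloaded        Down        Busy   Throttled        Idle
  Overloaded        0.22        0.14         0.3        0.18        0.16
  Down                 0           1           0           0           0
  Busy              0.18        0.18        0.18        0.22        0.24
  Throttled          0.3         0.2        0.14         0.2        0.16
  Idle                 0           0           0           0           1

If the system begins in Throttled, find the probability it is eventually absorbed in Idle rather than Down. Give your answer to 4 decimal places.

0.4920

Let h(s) be the probability of absorption at Idle starting from transient state s. Then h(Idle) = 1 and h(Down) = 0. By first-step analysis:
h(Overloaded) = 0.22·h(Overloaded) + 0.14·0 + 0.3·h(Busy) + 0.18·h(Throttled) + 0.16·1
h(Busy) = 0.18·h(Overloaded) + 0.18·0 + 0.18·h(Busy) + 0.22·h(Throttled) + 0.24·1
h(Throttled) = 0.3·h(Overloaded) + 0.2·0 + 0.14·h(Busy) + 0.2·h(Throttled) + 0.16·1
Solving: h(Overloaded) = 0.5264, h(Busy) = 0.5402, h(Throttled) = 0.4920.
Starting from Throttled, the probability is 0.4920.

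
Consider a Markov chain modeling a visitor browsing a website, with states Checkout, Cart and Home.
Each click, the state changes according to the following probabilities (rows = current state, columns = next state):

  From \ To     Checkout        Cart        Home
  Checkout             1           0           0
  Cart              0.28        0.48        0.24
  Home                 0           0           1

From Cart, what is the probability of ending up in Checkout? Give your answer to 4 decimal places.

Let h(s) be the probability of absorption at Checkout starting from transient state s. Then h(Checkout) = 1 and h(Home) = 0. By first-step analysis:
h(Cart) = 0.28·1 + 0.48·h(Cart) + 0.24·0
Solving: h(Cart) = 0.5385.
Starting from Cart, the probability is 0.5385.

0.5385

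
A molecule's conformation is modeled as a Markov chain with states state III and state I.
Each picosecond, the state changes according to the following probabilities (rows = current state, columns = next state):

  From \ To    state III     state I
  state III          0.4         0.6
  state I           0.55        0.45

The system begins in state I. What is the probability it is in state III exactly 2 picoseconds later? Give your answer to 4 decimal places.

0.4675

Sum over the intermediate state after 1 picosecond:
P = P(state I→state III)·P(state III→state III) + P(state I→state I)·P(state I→state III)
  = 0.55×0.4 + 0.45×0.55
  = 0.2200 + 0.2475 = 0.4675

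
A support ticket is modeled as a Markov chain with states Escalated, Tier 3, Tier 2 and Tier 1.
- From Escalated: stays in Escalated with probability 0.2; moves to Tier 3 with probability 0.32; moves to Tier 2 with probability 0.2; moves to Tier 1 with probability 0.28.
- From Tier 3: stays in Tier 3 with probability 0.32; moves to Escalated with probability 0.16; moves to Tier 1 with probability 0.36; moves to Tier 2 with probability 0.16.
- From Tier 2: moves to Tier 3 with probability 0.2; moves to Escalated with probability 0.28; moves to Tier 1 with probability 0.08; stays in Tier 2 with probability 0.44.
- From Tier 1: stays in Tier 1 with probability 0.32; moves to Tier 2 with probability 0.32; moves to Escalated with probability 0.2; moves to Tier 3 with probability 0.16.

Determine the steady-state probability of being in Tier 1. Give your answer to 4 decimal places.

Let the stationary distribution be π with π = πP and π_1 + π_2 + π_3 + π_4 = 1.
π_1 = 0.2·π_1 + 0.16·π_2 + 0.28·π_3 + 0.2·π_4
π_2 = 0.32·π_1 + 0.32·π_2 + 0.2·π_3 + 0.16·π_4
π_3 = 0.2·π_1 + 0.16·π_2 + 0.44·π_3 + 0.32·π_4
Solving with the normalization constraint gives π = (0.2134, 0.2449, 0.2900, 0.2517).
So the stationary probability of Tier 1 is 0.2517.

0.2517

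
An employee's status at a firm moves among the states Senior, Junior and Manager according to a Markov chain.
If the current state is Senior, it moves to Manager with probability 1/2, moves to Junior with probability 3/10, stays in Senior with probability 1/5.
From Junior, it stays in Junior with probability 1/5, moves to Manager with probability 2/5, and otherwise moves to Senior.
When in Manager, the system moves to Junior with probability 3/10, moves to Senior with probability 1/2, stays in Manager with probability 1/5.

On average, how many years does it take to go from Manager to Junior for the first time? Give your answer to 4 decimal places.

Let t(s) be the expected number of years to first reach Junior from state s, with t(Junior) = 0. Conditioning on the first year:
t(Senior) = 1 + 0.2·t(Senior) + 0.5·t(Manager)
t(Manager) = 1 + 0.5·t(Senior) + 0.2·t(Manager)
Solving: t(Senior) = 3.3333, t(Manager) = 3.3333.
Expected years from Manager to Junior: 3.3333.

3.3333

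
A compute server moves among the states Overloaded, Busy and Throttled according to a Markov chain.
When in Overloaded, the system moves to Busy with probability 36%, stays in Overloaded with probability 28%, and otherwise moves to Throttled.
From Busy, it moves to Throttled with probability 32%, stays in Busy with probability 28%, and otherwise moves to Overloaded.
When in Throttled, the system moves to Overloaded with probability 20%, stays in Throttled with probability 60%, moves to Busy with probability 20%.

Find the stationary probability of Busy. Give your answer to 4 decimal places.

Let the stationary distribution be π with π = πP and π_1 + π_2 + π_3 = 1.
π_1 = 0.28·π_1 + 0.4·π_2 + 0.2·π_3
π_2 = 0.36·π_1 + 0.28·π_2 + 0.2·π_3
Solving with the normalization constraint gives π = (0.2750, 0.2652, 0.4597).
So the stationary probability of Busy is 0.2652.

0.2652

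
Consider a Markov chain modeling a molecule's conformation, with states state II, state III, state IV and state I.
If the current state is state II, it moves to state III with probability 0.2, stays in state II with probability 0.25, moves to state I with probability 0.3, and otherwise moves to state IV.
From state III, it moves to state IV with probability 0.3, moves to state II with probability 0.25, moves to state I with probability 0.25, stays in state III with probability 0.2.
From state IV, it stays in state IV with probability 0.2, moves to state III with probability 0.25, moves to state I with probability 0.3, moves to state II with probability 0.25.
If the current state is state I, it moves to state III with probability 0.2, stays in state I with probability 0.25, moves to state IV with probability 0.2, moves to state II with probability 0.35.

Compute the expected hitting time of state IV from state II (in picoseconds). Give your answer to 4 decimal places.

Let t(s) be the expected number of picoseconds to first reach state IV from state s, with t(state IV) = 0. Conditioning on the first picosecond:
t(state II) = 1 + 0.25·t(state II) + 0.2·t(state III) + 0.3·t(state I)
t(state III) = 1 + 0.25·t(state II) + 0.2·t(state III) + 0.25·t(state I)
t(state I) = 1 + 0.35·t(state II) + 0.2·t(state III) + 0.25·t(state I)
Solving: t(state II) = 4.0619, t(state III) = 3.8491, t(state I) = 4.2553.
Expected picoseconds from state II to state IV: 4.0619.

4.0619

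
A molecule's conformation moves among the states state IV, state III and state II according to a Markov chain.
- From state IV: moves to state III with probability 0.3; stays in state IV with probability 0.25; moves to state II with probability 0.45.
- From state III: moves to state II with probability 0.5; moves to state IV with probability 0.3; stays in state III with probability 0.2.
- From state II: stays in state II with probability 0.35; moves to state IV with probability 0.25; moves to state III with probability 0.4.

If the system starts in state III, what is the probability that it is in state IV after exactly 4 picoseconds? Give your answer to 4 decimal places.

0.2654

Propagate the distribution vector 4 picoseconds from state III.
After 0 picoseconds: (0.0000, 1.0000, 0.0000)
After 1 picosecond: (0.3000, 0.2000, 0.5000)
After 2 picoseconds: (0.2600, 0.3300, 0.4100)
After 3 picoseconds: (0.2665, 0.3080, 0.4255)
After 4 picoseconds: (0.2654, 0.3118, 0.4229)
P(in state IV after 4 picoseconds) = 0.2654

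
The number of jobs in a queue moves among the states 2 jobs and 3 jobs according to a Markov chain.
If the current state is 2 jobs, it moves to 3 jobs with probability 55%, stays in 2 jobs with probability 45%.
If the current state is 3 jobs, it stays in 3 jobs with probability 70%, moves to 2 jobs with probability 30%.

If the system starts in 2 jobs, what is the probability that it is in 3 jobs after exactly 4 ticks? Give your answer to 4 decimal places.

Propagate the distribution vector 4 ticks from 2 jobs.
After 0 ticks: (1.0000, 0.0000)
After 1 tick: (0.4500, 0.5500)
After 2 ticks: (0.3675, 0.6325)
After 3 ticks: (0.3551, 0.6449)
After 4 ticks: (0.3533, 0.6467)
P(in 3 jobs after 4 ticks) = 0.6467

0.6467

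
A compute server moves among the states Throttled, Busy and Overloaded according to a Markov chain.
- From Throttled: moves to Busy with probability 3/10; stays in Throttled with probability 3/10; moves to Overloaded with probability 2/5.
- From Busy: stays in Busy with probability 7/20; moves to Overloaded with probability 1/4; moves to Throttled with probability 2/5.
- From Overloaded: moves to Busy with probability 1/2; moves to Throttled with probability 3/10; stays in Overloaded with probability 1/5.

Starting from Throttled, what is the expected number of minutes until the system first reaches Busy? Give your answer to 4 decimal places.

2.7273

Let t(s) be the expected number of minutes to first reach Busy from state s, with t(Busy) = 0. Conditioning on the first minute:
t(Throttled) = 1 + 0.3·t(Throttled) + 0.4·t(Overloaded)
t(Overloaded) = 1 + 0.3·t(Throttled) + 0.2·t(Overloaded)
Solving: t(Throttled) = 2.7273, t(Overloaded) = 2.2727.
Expected minutes from Throttled to Busy: 2.7273.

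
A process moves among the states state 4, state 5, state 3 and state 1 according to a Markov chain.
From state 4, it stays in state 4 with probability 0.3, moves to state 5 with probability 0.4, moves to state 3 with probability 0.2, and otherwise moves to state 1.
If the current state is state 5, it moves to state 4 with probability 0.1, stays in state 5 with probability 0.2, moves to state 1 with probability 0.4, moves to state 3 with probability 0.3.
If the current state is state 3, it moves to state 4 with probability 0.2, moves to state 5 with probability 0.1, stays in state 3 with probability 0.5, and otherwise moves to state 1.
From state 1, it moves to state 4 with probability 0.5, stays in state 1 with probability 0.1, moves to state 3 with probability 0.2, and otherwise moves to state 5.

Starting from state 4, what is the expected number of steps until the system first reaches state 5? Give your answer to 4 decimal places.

3.4653

Let t(s) be the expected number of steps to first reach state 5 from state s, with t(state 5) = 0. Conditioning on the first step:
t(state 4) = 1 + 0.3·t(state 4) + 0.2·t(state 3) + 0.1·t(state 1)
t(state 3) = 1 + 0.2·t(state 4) + 0.5·t(state 3) + 0.2·t(state 1)
t(state 1) = 1 + 0.5·t(state 4) + 0.2·t(state 3) + 0.1·t(state 1)
Solving: t(state 4) = 3.4653, t(state 3) = 5.0495, t(state 1) = 4.1584.
Expected steps from state 4 to state 5: 3.4653.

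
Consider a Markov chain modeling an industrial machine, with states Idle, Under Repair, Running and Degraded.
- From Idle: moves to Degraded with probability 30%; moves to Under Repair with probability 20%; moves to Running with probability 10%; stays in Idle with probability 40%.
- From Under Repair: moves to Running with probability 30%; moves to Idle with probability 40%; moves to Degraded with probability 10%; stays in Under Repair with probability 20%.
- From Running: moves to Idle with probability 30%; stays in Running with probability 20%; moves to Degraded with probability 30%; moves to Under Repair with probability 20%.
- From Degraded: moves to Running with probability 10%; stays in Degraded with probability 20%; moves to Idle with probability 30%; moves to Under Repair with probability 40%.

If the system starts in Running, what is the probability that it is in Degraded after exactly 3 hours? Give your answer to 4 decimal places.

0.2250

Propagate the distribution vector 3 hours from Running.
After 0 hours: (0.0000, 0.0000, 1.0000, 0.0000)
After 1 hour: (0.3000, 0.2000, 0.2000, 0.3000)
After 2 hours: (0.3500, 0.2600, 0.1600, 0.2300)
After 3 hours: (0.3610, 0.2460, 0.1680, 0.2250)
P(in Degraded after 3 hours) = 0.2250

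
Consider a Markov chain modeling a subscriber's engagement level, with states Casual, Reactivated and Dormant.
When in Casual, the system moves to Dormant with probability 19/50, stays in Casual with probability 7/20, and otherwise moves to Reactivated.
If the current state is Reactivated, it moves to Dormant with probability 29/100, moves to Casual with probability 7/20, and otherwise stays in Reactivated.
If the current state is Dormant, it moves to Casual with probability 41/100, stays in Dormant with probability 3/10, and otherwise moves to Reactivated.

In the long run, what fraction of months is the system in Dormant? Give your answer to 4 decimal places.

0.3265

Let the stationary distribution be π with π = πP and π_1 + π_2 + π_3 = 1.
π_1 = 0.35·π_1 + 0.35·π_2 + 0.41·π_3
π_2 = 0.27·π_1 + 0.36·π_2 + 0.29·π_3
Solving with the normalization constraint gives π = (0.3696, 0.3039, 0.3265).
So the stationary probability of Dormant is 0.3265.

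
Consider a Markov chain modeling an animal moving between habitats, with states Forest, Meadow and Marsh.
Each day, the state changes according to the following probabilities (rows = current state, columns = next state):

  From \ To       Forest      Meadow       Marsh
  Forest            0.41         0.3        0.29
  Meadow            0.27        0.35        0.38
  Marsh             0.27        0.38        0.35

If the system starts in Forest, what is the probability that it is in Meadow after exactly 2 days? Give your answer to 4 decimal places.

0.3382

Sum over the intermediate state after 1 day:
P = P(Forest→Forest)·P(Forest→Meadow) + P(Forest→Meadow)·P(Meadow→Meadow) + P(Forest→Marsh)·P(Marsh→Meadow)
  = 0.41×0.3 + 0.3×0.35 + 0.29×0.38
  = 0.1230 + 0.1050 + 0.1102 = 0.3382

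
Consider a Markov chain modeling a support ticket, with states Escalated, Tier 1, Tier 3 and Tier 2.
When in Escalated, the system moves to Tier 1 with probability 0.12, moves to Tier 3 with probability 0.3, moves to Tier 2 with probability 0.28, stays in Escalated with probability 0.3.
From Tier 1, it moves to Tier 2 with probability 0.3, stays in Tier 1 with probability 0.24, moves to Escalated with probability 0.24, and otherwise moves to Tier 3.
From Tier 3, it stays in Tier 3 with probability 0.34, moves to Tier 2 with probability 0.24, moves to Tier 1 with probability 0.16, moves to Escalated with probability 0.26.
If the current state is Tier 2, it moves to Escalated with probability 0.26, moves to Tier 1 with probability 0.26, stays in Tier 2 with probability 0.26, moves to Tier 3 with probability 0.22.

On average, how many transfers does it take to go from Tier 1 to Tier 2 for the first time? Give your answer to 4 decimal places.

3.5926

Let t(s) be the expected number of transfers to first reach Tier 2 from state s, with t(Tier 2) = 0. Conditioning on the first transfer:
t(Escalated) = 1 + 0.3·t(Escalated) + 0.12·t(Tier 1) + 0.3·t(Tier 3)
t(Tier 1) = 1 + 0.24·t(Escalated) + 0.24·t(Tier 1) + 0.22·t(Tier 3)
t(Tier 3) = 1 + 0.26·t(Escalated) + 0.16·t(Tier 1) + 0.34·t(Tier 3)
Solving: t(Escalated) = 3.6900, t(Tier 1) = 3.5926, t(Tier 3) = 3.8397.
Expected transfers from Tier 1 to Tier 2: 3.5926.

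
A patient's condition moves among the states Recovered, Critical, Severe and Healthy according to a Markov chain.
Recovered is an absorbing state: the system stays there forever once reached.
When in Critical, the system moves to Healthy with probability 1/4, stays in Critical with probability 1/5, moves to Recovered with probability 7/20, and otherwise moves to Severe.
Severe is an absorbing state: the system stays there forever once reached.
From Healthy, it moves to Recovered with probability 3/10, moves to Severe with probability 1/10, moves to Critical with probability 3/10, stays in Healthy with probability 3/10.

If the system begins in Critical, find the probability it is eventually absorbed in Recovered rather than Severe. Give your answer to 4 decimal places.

0.6598

Let h(s) be the probability of absorption at Recovered starting from transient state s. Then h(Recovered) = 1 and h(Severe) = 0. By first-step analysis:
h(Critical) = 0.35·1 + 0.2·h(Critical) + 0.2·0 + 0.25·h(Healthy)
h(Healthy) = 0.3·1 + 0.3·h(Critical) + 0.1·0 + 0.3·h(Healthy)
Solving: h(Critical) = 0.6598, h(Healthy) = 0.7113.
Starting from Critical, the probability is 0.6598.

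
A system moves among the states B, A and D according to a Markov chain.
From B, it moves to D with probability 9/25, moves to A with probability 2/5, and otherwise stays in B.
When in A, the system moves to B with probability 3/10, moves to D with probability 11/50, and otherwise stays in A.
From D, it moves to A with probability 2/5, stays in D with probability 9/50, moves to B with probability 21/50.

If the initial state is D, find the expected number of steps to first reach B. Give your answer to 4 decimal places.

2.7187

Let t(s) be the expected number of steps to first reach B from state s, with t(B) = 0. Conditioning on the first step:
t(A) = 1 + 0.48·t(A) + 0.22·t(D)
t(D) = 1 + 0.4·t(A) + 0.18·t(D)
Solving: t(A) = 3.0733, t(D) = 2.7187.
Expected steps from D to B: 2.7187.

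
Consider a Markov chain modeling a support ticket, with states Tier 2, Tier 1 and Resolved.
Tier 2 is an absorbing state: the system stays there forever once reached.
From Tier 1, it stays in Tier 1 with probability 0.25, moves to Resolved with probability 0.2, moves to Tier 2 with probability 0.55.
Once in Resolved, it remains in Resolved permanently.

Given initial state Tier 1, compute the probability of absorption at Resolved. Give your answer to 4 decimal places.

Let h(s) be the probability of absorption at Resolved starting from transient state s. Then h(Resolved) = 1 and h(Tier 2) = 0. By first-step analysis:
h(Tier 1) = 0.55·0 + 0.25·h(Tier 1) + 0.2·1
Solving: h(Tier 1) = 0.2667.
Starting from Tier 1, the probability is 0.2667.

0.2667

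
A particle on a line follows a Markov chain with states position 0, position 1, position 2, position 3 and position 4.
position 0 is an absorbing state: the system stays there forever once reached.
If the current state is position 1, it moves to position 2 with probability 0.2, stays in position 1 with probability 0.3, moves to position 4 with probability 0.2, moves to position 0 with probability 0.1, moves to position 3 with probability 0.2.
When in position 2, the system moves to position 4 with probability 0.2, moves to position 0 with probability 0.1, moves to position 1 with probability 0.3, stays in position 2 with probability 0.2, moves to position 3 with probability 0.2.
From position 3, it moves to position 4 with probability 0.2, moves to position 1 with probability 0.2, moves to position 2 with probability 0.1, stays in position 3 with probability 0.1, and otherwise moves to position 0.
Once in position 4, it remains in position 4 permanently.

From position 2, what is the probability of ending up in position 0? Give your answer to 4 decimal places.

0.4359

Let h(s) be the probability of absorption at position 0 starting from transient state s. Then h(position 0) = 1 and h(position 4) = 0. By first-step analysis:
h(position 1) = 0.1·1 + 0.3·h(position 1) + 0.2·h(position 2) + 0.2·h(position 3) + 0.2·0
h(position 2) = 0.1·1 + 0.3·h(position 1) + 0.2·h(position 2) + 0.2·h(position 3) + 0.2·0
h(position 3) = 0.4·1 + 0.2·h(position 1) + 0.1·h(position 2) + 0.1·h(position 3) + 0.2·0
Solving: h(position 1) = 0.4359, h(position 2) = 0.4359, h(position 3) = 0.5897.
Starting from position 2, the probability is 0.4359.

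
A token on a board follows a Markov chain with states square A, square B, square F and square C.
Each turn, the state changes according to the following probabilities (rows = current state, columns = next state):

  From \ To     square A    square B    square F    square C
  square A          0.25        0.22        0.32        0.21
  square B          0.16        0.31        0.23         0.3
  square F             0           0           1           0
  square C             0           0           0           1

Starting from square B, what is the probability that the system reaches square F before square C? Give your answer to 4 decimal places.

0.4638

Let h(s) be the probability of absorption at square F starting from transient state s. Then h(square F) = 1 and h(square C) = 0. By first-step analysis:
h(square A) = 0.25·h(square A) + 0.22·h(square B) + 0.32·1 + 0.21·0
h(square B) = 0.16·h(square A) + 0.31·h(square B) + 0.23·1 + 0.3·0
Solving: h(square A) = 0.5627, h(square B) = 0.4638.
Starting from square B, the probability is 0.4638.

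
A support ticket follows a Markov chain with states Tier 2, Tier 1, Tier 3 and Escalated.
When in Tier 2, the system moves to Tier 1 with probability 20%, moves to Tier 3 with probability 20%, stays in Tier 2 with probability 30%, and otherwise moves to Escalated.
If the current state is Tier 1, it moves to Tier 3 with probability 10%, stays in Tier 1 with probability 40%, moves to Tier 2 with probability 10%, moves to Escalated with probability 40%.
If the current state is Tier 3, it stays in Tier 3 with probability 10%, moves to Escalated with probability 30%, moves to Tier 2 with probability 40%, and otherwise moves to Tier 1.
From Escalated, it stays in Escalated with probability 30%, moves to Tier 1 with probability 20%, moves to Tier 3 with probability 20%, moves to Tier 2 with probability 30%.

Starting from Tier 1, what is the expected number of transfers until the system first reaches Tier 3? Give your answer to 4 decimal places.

Let t(s) be the expected number of transfers to first reach Tier 3 from state s, with t(Tier 3) = 0. Conditioning on the first transfer:
t(Tier 2) = 1 + 0.3·t(Tier 2) + 0.2·t(Tier 1) + 0.3·t(Escalated)
t(Tier 1) = 1 + 0.1·t(Tier 2) + 0.4·t(Tier 1) + 0.4·t(Escalated)
t(Escalated) = 1 + 0.3·t(Tier 2) + 0.2·t(Tier 1) + 0.3·t(Escalated)
Solving: t(Tier 2) = 5.7143, t(Tier 1) = 6.4286, t(Escalated) = 5.7143.
Expected transfers from Tier 1 to Tier 3: 6.4286.

6.4286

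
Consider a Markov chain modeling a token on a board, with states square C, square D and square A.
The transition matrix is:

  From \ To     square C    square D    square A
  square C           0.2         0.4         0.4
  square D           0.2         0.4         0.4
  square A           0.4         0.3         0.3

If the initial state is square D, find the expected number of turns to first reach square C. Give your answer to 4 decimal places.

3.6667

Let t(s) be the expected number of turns to first reach square C from state s, with t(square C) = 0. Conditioning on the first turn:
t(square D) = 1 + 0.4·t(square D) + 0.4·t(square A)
t(square A) = 1 + 0.3·t(square D) + 0.3·t(square A)
Solving: t(square D) = 3.6667, t(square A) = 3.0000.
Expected turns from square D to square C: 3.6667.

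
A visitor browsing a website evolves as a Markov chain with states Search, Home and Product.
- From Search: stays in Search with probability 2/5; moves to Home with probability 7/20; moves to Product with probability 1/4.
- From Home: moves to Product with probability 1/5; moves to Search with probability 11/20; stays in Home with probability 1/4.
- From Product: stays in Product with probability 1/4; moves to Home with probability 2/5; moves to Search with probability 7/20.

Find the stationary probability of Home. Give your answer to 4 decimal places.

Let the stationary distribution be π with π = πP and π_1 + π_2 + π_3 = 1.
π_1 = 0.4·π_1 + 0.55·π_2 + 0.35·π_3
π_2 = 0.35·π_1 + 0.25·π_2 + 0.4·π_3
Solving with the normalization constraint gives π = (0.4376, 0.3288, 0.2336).
So the stationary probability of Home is 0.3288.

0.3288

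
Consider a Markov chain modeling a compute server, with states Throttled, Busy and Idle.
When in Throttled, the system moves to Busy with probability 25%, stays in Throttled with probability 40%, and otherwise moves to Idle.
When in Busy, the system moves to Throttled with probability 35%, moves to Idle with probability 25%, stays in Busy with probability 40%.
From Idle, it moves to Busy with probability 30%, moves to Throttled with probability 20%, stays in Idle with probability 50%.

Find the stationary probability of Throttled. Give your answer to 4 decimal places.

0.3093

Let the stationary distribution be π with π = πP and π_1 + π_2 + π_3 = 1.
π_1 = 0.4·π_1 + 0.35·π_2 + 0.2·π_3
π_2 = 0.25·π_1 + 0.4·π_2 + 0.3·π_3
Solving with the normalization constraint gives π = (0.3093, 0.3162, 0.3746).
So the stationary probability of Throttled is 0.3093.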